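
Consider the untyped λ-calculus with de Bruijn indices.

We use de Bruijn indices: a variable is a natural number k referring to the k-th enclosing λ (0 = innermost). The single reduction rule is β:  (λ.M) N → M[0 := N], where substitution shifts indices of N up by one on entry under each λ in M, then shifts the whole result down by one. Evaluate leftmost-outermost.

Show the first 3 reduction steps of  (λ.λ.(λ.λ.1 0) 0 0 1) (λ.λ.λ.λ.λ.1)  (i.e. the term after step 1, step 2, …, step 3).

  start: (λ.λ.(λ.λ.1 0) 0 0 1) (λ.λ.λ.λ.λ.1)
  [1] λ.(λ.λ.1 0) 0 0 (λ.λ.λ.λ.λ.1)
  [2] λ.(λ.1 0) 0 (λ.λ.λ.λ.λ.1)
  [3] λ.0 0 (λ.λ.λ.λ.λ.1)

Answer: after 3 steps: λ.0 0 (λ.λ.λ.λ.λ.1)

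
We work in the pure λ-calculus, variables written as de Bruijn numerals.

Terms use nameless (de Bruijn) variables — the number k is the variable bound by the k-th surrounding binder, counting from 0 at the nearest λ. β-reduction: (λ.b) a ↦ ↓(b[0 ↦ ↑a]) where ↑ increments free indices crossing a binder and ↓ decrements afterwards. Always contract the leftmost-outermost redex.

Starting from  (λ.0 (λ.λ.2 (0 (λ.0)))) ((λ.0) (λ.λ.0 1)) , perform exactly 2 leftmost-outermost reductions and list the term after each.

  start: (λ.0 (λ.λ.2 (0 (λ.0)))) ((λ.0) (λ.λ.0 1))
  →1  (λ.0) (λ.λ.0 1) (λ.λ.(λ.0) (λ.λ.0 1) (0 (λ.0)))
  →2  (λ.λ.0 1) (λ.λ.(λ.0) (λ.λ.0 1) (0 (λ.0)))

Answer: after 2 steps: (λ.λ.0 1) (λ.λ.(λ.0) (λ.λ.0 1) (0 (λ.0)))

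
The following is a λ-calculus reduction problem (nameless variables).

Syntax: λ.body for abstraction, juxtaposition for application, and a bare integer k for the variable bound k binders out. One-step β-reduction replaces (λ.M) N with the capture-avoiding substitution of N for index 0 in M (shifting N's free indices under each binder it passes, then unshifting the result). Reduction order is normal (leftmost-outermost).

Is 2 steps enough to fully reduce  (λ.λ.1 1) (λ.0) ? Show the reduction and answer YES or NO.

Answer: YES — reaches normal form λ.λ.0 in 2 ≤ 2 steps

Working:
  start: (λ.λ.1 1) (λ.0)
  step 1: λ.(λ.0) (λ.0)
  step 2: λ.λ.0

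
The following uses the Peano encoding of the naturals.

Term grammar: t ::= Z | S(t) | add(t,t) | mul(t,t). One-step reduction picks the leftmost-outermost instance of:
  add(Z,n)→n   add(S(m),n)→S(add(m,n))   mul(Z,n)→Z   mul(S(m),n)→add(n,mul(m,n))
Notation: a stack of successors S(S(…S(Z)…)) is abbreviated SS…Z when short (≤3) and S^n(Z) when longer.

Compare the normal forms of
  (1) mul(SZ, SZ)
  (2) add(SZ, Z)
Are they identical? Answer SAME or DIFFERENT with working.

Answer: SAME — A ⇓ SZ, B ⇓ SZ

Derivation:
Term A:
  start: mul(SZ, SZ)
  step 1: add(SZ, mul(Z, SZ))
  step 2: S(add(Z, mul(Z, SZ)))
  step 3: S(mul(Z, SZ))
  step 4: SZ

Term B:
  start: add(SZ, Z)
  step 1: S(add(Z, Z))
  step 2: SZ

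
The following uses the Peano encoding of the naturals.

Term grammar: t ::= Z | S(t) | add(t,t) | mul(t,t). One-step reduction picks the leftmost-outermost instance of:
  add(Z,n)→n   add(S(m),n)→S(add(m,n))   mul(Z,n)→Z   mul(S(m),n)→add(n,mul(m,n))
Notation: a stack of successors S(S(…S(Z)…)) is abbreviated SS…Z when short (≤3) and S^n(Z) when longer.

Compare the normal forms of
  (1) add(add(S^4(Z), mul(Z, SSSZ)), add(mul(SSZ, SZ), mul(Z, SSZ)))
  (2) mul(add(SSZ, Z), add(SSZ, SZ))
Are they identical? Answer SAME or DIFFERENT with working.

Answer: SAME — A ⇓ S^6(Z), B ⇓ S^6(Z)

Working:
Term A:
  start: add(add(S^4(Z), mul(Z, SSSZ)), add(mul(SSZ, SZ), mul(Z, SSZ)))
  →1  add(S(add(SSSZ, mul(Z, SSSZ))), add(mul(SSZ, SZ), mul(Z, SSZ)))
  →2  S(add(add(SSSZ, mul(Z, SSSZ)), add(mul(SSZ, SZ), mul(Z, SSZ))))
  →3  S(add(S(add(SSZ, mul(Z, SSSZ))), add(mul(SSZ, SZ), mul(Z, SSZ))))
  →4  S(S(add(add(SSZ, mul(Z, SSSZ)), add(mul(SSZ, SZ), mul(Z, SSZ)))))
  →5  S(S(add(S(add(SZ, mul(Z, SSSZ))), add(mul(SSZ, SZ), mul(Z, SSZ)))))
  →6  S(S(S(add(add(SZ, mul(Z, SSSZ)), add(mul(SSZ, SZ), mul(Z, SSZ))))))
  →7  S(S(S(add(S(add(Z, mul(Z, SSSZ))), add(mul(SSZ, SZ), mul(Z, SSZ))))))
  →8  S(S(S(S(add(add(Z, mul(Z, SSSZ)), add(mul(SSZ, SZ), mul(Z, SSZ)))))))
  →9  S(S(S(S(add(mul(Z, SSSZ), add(mul(SSZ, SZ), mul(Z, SSZ)))))))
  →10  S(S(S(S(add(Z, add(mul(SSZ, SZ), mul(Z, SSZ)))))))
  →11  S(S(S(S(add(mul(SSZ, SZ), mul(Z, SSZ))))))
  →12  S(S(S(S(add(add(SZ, mul(SZ, SZ)), mul(Z, SSZ))))))
  →13  S(S(S(S(add(S(add(Z, mul(SZ, SZ))), mul(Z, SSZ))))))
  →14  S(S(S(S(S(add(add(Z, mul(SZ, SZ)), mul(Z, SSZ)))))))
  →15  S(S(S(S(S(add(mul(SZ, SZ), mul(Z, SSZ)))))))
  →16  S(S(S(S(S(add(add(SZ, mul(Z, SZ)), mul(Z, SSZ)))))))
  →17  S(S(S(S(S(add(S(add(Z, mul(Z, SZ))), mul(Z, SSZ)))))))
  →18  S(S(S(S(S(S(add(add(Z, mul(Z, SZ)), mul(Z, SSZ))))))))
  →19  S(S(S(S(S(S(add(mul(Z, SZ), mul(Z, SSZ))))))))
  →20  S(S(S(S(S(S(add(Z, mul(Z, SSZ))))))))
  →21  S(S(S(S(S(S(mul(Z, SSZ)))))))
  →22  S^6(Z)

Term B:
  start: mul(add(SSZ, Z), add(SSZ, SZ))
  →1  mul(S(add(SZ, Z)), add(SSZ, SZ))
  →2  add(add(SSZ, SZ), mul(add(SZ, Z), add(SSZ, SZ)))
  →3  add(S(add(SZ, SZ)), mul(add(SZ, Z), add(SSZ, SZ)))
  →4  S(add(add(SZ, SZ), mul(add(SZ, Z), add(SSZ, SZ))))
  →5  S(add(S(add(Z, SZ)), mul(add(SZ, Z), add(SSZ, SZ))))
  →6  S(S(add(add(Z, SZ), mul(add(SZ, Z), add(SSZ, SZ)))))
  →7  S(S(add(SZ, mul(add(SZ, Z), add(SSZ, SZ)))))
  →8  S(S(S(add(Z, mul(add(SZ, Z), add(SSZ, SZ))))))
  →9  S(S(S(mul(add(SZ, Z), add(SSZ, SZ)))))
  →10  S(S(S(mul(S(add(Z, Z)), add(SSZ, SZ)))))
  →11  S(S(S(add(add(SSZ, SZ), mul(add(Z, Z), add(SSZ, SZ))))))
  →12  S(S(S(add(S(add(SZ, SZ)), mul(add(Z, Z), add(SSZ, SZ))))))
  →13  S(S(S(S(add(add(SZ, SZ), mul(add(Z, Z), add(SSZ, SZ)))))))
  →14  S(S(S(S(add(S(add(Z, SZ)), mul(add(Z, Z), add(SSZ, SZ)))))))
  →15  S(S(S(S(S(add(add(Z, SZ), mul(add(Z, Z), add(SSZ, SZ))))))))
  →16  S(S(S(S(S(add(SZ, mul(add(Z, Z), add(SSZ, SZ))))))))
  →17  S(S(S(S(S(S(add(Z, mul(add(Z, Z), add(SSZ, SZ)))))))))
  →18  S(S(S(S(S(S(mul(add(Z, Z), add(SSZ, SZ))))))))
  →19  S(S(S(S(S(S(mul(Z, add(SSZ, SZ))))))))
  →20  S^6(Z)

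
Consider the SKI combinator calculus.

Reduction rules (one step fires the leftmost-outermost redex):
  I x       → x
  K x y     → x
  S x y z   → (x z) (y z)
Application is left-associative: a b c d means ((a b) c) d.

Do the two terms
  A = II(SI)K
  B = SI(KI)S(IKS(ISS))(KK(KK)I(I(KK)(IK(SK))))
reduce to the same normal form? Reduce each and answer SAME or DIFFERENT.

Term A:
  start: II(SI)K
  step 1: I(SI)K
  step 2: SIK

Term B:
  start: SI(KI)S(IKS(ISS))(KK(KK)I(I(KK)(IK(SK))))
  step 1: IS(KIS)(IKS(ISS))(KK(KK)I(I(KK)(IK(SK))))
  step 2: S(KIS)(IKS(ISS))(KK(KK)I(I(KK)(IK(SK))))
  step 3: KIS(KK(KK)I(I(KK)(IK(SK))))(IKS(ISS)(KK(KK)I(I(KK)(IK(SK)))))
  step 4: I(KK(KK)I(I(KK)(IK(SK))))(IKS(ISS)(KK(KK)I(I(KK)(IK(SK)))))
  step 5: KK(KK)I(I(KK)(IK(SK)))(IKS(ISS)(KK(KK)I(I(KK)(IK(SK)))))
  step 6: KI(I(KK)(IK(SK)))(IKS(ISS)(KK(KK)I(I(KK)(IK(SK)))))
  step 7: I(IKS(ISS)(KK(KK)I(I(KK)(IK(SK)))))
  step 8: IKS(ISS)(KK(KK)I(I(KK)(IK(SK))))
  step 9: KS(ISS)(KK(KK)I(I(KK)(IK(SK))))
  step 10: S(KK(KK)I(I(KK)(IK(SK))))
  step 11: S(KI(I(KK)(IK(SK))))
  step 12: SI

Answer: DIFFERENT — A ⇓ SIK, B ⇓ SI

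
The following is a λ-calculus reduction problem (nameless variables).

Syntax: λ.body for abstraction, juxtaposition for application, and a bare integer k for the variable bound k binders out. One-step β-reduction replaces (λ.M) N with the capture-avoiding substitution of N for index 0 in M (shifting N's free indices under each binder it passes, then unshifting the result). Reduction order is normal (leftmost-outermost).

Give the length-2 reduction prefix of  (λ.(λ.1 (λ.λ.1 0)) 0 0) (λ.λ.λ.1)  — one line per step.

Answer: after 2 steps: (λ.λ.λ.1) (λ.λ.1 0) (λ.λ.λ.1)

Derivation:
  start: (λ.(λ.1 (λ.λ.1 0)) 0 0) (λ.λ.λ.1)
  [1] (λ.(λ.λ.λ.1) (λ.λ.1 0)) (λ.λ.λ.1) (λ.λ.λ.1)
  [2] (λ.λ.λ.1) (λ.λ.1 0) (λ.λ.λ.1)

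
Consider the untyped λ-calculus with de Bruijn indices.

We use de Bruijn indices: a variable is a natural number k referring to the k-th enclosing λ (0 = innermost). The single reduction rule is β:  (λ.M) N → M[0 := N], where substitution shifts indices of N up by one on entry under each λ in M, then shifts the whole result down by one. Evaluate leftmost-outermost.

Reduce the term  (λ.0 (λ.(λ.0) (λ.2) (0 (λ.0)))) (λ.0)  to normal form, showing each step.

  start: (λ.0 (λ.(λ.0) (λ.2) (0 (λ.0)))) (λ.0)
  →1  (λ.0) (λ.(λ.0) (λ.λ.0) (0 (λ.0)))
  →2  λ.(λ.0) (λ.λ.0) (0 (λ.0))
  →3  λ.(λ.λ.0) (0 (λ.0))
  →4  λ.λ.0

Answer: normal form = λ.λ.0  (in 4 steps)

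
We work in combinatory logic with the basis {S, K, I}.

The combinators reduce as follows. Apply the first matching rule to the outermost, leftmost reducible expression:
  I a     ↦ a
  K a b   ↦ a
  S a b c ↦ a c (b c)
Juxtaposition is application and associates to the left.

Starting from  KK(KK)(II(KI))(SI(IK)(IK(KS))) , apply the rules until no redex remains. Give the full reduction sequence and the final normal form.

Answer: normal form = KI  (in 4 steps)

Derivation:
  start: KK(KK)(II(KI))(SI(IK)(IK(KS)))
  →1  K(II(KI))(SI(IK)(IK(KS)))
  →2  II(KI)
  →3  I(KI)
  →4  KI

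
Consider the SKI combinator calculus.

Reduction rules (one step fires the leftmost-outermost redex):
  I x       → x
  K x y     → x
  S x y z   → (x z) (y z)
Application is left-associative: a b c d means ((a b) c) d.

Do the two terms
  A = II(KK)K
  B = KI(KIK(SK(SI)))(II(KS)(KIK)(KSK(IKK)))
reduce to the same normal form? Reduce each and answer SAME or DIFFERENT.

Term A:
  start: II(KK)K
  →1  I(KK)K
  →2  KKK
  →3  K

Term B:
  start: KI(KIK(SK(SI)))(II(KS)(KIK)(KSK(IKK)))
  →1  I(II(KS)(KIK)(KSK(IKK)))
  →2  II(KS)(KIK)(KSK(IKK))
  →3  I(KS)(KIK)(KSK(IKK))
  →4  KS(KIK)(KSK(IKK))
  →5  S(KSK(IKK))
  →6  S(S(IKK))
  →7  S(S(KK))

Answer: DIFFERENT — A ⇓ K, B ⇓ S(S(KK))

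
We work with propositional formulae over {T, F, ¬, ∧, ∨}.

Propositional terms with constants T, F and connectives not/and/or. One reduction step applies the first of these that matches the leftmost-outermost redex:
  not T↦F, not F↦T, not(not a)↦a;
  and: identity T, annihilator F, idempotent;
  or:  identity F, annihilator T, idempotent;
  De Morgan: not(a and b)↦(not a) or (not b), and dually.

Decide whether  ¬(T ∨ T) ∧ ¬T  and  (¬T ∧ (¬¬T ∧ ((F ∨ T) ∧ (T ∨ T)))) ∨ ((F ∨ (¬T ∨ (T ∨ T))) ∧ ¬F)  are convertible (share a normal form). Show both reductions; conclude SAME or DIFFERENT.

Term A:
  start: ¬(T ∨ T) ∧ ¬T
  [1] (¬T ∧ ¬T) ∧ ¬T
  [2] ¬T ∧ ¬T
  [3] ¬T
  [4] F

Term B:
  start: (¬T ∧ (¬¬T ∧ ((F ∨ T) ∧ (T ∨ T)))) ∨ ((F ∨ (¬T ∨ (T ∨ T))) ∧ ¬F)
  [1] (F ∧ (¬¬T ∧ ((F ∨ T) ∧ (T ∨ T)))) ∨ ((F ∨ (¬T ∨ (T ∨ T))) ∧ ¬F)
  [2] F ∨ ((F ∨ (¬T ∨ (T ∨ T))) ∧ ¬F)
  [3] (F ∨ (¬T ∨ (T ∨ T))) ∧ ¬F
  [4] (¬T ∨ (T ∨ T)) ∧ ¬F
  [5] (F ∨ (T ∨ T)) ∧ ¬F
  [6] (T ∨ T) ∧ ¬F
  [7] T ∧ ¬F
  [8] ¬F
  [9] T

Answer: DIFFERENT — A ⇓ F, B ⇓ T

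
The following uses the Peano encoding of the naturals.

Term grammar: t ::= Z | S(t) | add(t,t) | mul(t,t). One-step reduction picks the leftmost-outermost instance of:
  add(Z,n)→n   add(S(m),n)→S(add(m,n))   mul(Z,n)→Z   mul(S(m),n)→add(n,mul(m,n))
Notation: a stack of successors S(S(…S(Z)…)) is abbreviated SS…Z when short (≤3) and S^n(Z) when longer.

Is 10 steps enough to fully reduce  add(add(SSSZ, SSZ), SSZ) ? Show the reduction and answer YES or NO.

Answer: YES — reaches normal form S^7(Z) in 10 ≤ 10 steps

Working:
  start: add(add(SSSZ, SSZ), SSZ)
  step 1: add(S(add(SSZ, SSZ)), SSZ)
  step 2: S(add(add(SSZ, SSZ), SSZ))
  step 3: S(add(S(add(SZ, SSZ)), SSZ))
  step 4: S(S(add(add(SZ, SSZ), SSZ)))
  step 5: S(S(add(S(add(Z, SSZ)), SSZ)))
  step 6: S(S(S(add(add(Z, SSZ), SSZ))))
  step 7: S(S(S(add(SSZ, SSZ))))
  step 8: S(S(S(S(add(SZ, SSZ)))))
  step 9: S(S(S(S(S(add(Z, SSZ))))))
  step 10: S^7(Z)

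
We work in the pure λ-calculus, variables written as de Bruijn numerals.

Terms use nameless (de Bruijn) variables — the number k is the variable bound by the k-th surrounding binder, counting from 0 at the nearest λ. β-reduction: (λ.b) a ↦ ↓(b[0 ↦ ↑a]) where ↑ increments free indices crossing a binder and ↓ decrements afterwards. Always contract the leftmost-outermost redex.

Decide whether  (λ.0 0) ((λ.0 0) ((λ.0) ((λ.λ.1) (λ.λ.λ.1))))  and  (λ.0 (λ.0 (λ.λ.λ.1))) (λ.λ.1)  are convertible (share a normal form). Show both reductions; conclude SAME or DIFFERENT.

Term A:
  start: (λ.0 0) ((λ.0 0) ((λ.0) ((λ.λ.1) (λ.λ.λ.1))))
  →1  (λ.0 0) ((λ.0) ((λ.λ.1) (λ.λ.λ.1))) ((λ.0 0) ((λ.0) ((λ.λ.1) (λ.λ.λ.1))))
  →2  (λ.0) ((λ.λ.1) (λ.λ.λ.1)) ((λ.0) ((λ.λ.1) (λ.λ.λ.1))) ((λ.0 0) ((λ.0) ((λ.λ.1) (λ.λ.λ.1))))
  →3  (λ.λ.1) (λ.λ.λ.1) ((λ.0) ((λ.λ.1) (λ.λ.λ.1))) ((λ.0 0) ((λ.0) ((λ.λ.1) (λ.λ.λ.1))))
  →4  (λ.λ.λ.λ.1) ((λ.0) ((λ.λ.1) (λ.λ.λ.1))) ((λ.0 0) ((λ.0) ((λ.λ.1) (λ.λ.λ.1))))
  →5  (λ.λ.λ.1) ((λ.0 0) ((λ.0) ((λ.λ.1) (λ.λ.λ.1))))
  →6  λ.λ.1

Term B:
  start: (λ.0 (λ.0 (λ.λ.λ.1))) (λ.λ.1)
  →1  (λ.λ.1) (λ.0 (λ.λ.λ.1))
  →2  λ.λ.0 (λ.λ.λ.1)

Answer: DIFFERENT — A ⇓ λ.λ.1, B ⇓ λ.λ.0 (λ.λ.λ.1)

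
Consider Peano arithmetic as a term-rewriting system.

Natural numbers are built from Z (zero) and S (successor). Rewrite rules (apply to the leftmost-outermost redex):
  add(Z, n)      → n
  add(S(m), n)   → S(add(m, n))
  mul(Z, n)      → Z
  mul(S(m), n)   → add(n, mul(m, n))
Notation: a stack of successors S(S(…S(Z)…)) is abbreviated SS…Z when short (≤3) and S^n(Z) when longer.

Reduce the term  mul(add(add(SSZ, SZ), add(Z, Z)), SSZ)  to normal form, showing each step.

Answer: normal form = S^6(Z)  (in 21 steps)

Derivation:
  start: mul(add(add(SSZ, SZ), add(Z, Z)), SSZ)
  [1] mul(add(S(add(SZ, SZ)), add(Z, Z)), SSZ)
  [2] mul(S(add(add(SZ, SZ), add(Z, Z))), SSZ)
  [3] add(SSZ, mul(add(add(SZ, SZ), add(Z, Z)), SSZ))
  [4] S(add(SZ, mul(add(add(SZ, SZ), add(Z, Z)), SSZ)))
  [5] S(S(add(Z, mul(add(add(SZ, SZ), add(Z, Z)), SSZ))))
  [6] S(S(mul(add(add(SZ, SZ), add(Z, Z)), SSZ)))
  [7] S(S(mul(add(S(add(Z, SZ)), add(Z, Z)), SSZ)))
  [8] S(S(mul(S(add(add(Z, SZ), add(Z, Z))), SSZ)))
  [9] S(S(add(SSZ, mul(add(add(Z, SZ), add(Z, Z)), SSZ))))
  [10] S(S(S(add(SZ, mul(add(add(Z, SZ), add(Z, Z)), SSZ)))))
  [11] S(S(S(S(add(Z, mul(add(add(Z, SZ), add(Z, Z)), SSZ))))))
  [12] S(S(S(S(mul(add(add(Z, SZ), add(Z, Z)), SSZ)))))
  [13] S(S(S(S(mul(add(SZ, add(Z, Z)), SSZ)))))
  [14] S(S(S(S(mul(S(add(Z, add(Z, Z))), SSZ)))))
  [15] S(S(S(S(add(SSZ, mul(add(Z, add(Z, Z)), SSZ))))))
  [16] S(S(S(S(S(add(SZ, mul(add(Z, add(Z, Z)), SSZ)))))))
  [17] S(S(S(S(S(S(add(Z, mul(add(Z, add(Z, Z)), SSZ))))))))
  [18] S(S(S(S(S(S(mul(add(Z, add(Z, Z)), SSZ)))))))
  [19] S(S(S(S(S(S(mul(add(Z, Z), SSZ)))))))
  [20] S(S(S(S(S(S(mul(Z, SSZ)))))))
  [21] S^6(Z)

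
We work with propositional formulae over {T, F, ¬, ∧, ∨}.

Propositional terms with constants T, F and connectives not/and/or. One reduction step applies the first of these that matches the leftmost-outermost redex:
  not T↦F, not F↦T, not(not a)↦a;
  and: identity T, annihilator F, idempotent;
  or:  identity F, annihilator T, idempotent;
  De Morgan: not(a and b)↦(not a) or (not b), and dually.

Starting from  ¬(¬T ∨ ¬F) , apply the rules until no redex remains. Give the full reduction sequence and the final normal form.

  start: ¬(¬T ∨ ¬F)
  [1] ¬¬T ∧ ¬¬F
  [2] T ∧ ¬¬F
  [3] ¬¬F
  [4] F

Answer: normal form = F  (in 4 steps)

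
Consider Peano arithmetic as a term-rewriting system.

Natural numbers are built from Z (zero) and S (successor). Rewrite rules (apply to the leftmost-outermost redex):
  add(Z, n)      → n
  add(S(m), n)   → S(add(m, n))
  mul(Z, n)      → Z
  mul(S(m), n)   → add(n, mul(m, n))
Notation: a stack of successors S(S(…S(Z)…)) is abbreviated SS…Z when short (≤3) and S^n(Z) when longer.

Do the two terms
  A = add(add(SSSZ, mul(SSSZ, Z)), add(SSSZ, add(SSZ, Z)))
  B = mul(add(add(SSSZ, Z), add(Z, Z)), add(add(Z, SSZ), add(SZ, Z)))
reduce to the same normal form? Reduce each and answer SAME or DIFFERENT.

Term A:
  start: add(add(SSSZ, mul(SSSZ, Z)), add(SSSZ, add(SSZ, Z)))
  →1  add(S(add(SSZ, mul(SSSZ, Z))), add(SSSZ, add(SSZ, Z)))
  →2  S(add(add(SSZ, mul(SSSZ, Z)), add(SSSZ, add(SSZ, Z))))
  →3  S(add(S(add(SZ, mul(SSSZ, Z))), add(SSSZ, add(SSZ, Z))))
  →4  S(S(add(add(SZ, mul(SSSZ, Z)), add(SSSZ, add(SSZ, Z)))))
  →5  S(S(add(S(add(Z, mul(SSSZ, Z))), add(SSSZ, add(SSZ, Z)))))
  →6  S(S(S(add(add(Z, mul(SSSZ, Z)), add(SSSZ, add(SSZ, Z))))))
  →7  S(S(S(add(mul(SSSZ, Z), add(SSSZ, add(SSZ, Z))))))
  →8  S(S(S(add(add(Z, mul(SSZ, Z)), add(SSSZ, add(SSZ, Z))))))
  →9  S(S(S(add(mul(SSZ, Z), add(SSSZ, add(SSZ, Z))))))
  →10  S(S(S(add(add(Z, mul(SZ, Z)), add(SSSZ, add(SSZ, Z))))))
  →11  S(S(S(add(mul(SZ, Z), add(SSSZ, add(SSZ, Z))))))
  →12  S(S(S(add(add(Z, mul(Z, Z)), add(SSSZ, add(SSZ, Z))))))
  →13  S(S(S(add(mul(Z, Z), add(SSSZ, add(SSZ, Z))))))
  →14  S(S(S(add(Z, add(SSSZ, add(SSZ, Z))))))
  →15  S(S(S(add(SSSZ, add(SSZ, Z)))))
  →16  S(S(S(S(add(SSZ, add(SSZ, Z))))))
  →17  S(S(S(S(S(add(SZ, add(SSZ, Z)))))))
  →18  S(S(S(S(S(S(add(Z, add(SSZ, Z))))))))
  →19  S(S(S(S(S(S(add(SSZ, Z)))))))
  →20  S(S(S(S(S(S(S(add(SZ, Z))))))))
  →21  S(S(S(S(S(S(S(S(add(Z, Z)))))))))
  →22  S^8(Z)

Term B:
  start: mul(add(add(SSSZ, Z), add(Z, Z)), add(add(Z, SSZ), add(SZ, Z)))
  →1  mul(add(S(add(SSZ, Z)), add(Z, Z)), add(add(Z, SSZ), add(SZ, Z)))
  →2  mul(S(add(add(SSZ, Z), add(Z, Z))), add(add(Z, SSZ), add(SZ, Z)))
  →3  add(add(add(Z, SSZ), add(SZ, Z)), mul(add(add(SSZ, Z), add(Z, Z)), add(add(Z, SSZ), add(SZ, Z))))
  →4  add(add(SSZ, add(SZ, Z)), mul(add(add(SSZ, Z), add(Z, Z)), add(add(Z, SSZ), add(SZ, Z))))
  →5  add(S(add(SZ, add(SZ, Z))), mul(add(add(SSZ, Z), add(Z, Z)), add(add(Z, SSZ), add(SZ, Z))))
  →6  S(add(add(SZ, add(SZ, Z)), mul(add(add(SSZ, Z), add(Z, Z)), add(add(Z, SSZ), add(SZ, Z)))))
  →7  S(add(S(add(Z, add(SZ, Z))), mul(add(add(SSZ, Z), add(Z, Z)), add(add(Z, SSZ), add(SZ, Z)))))
  →8  S(S(add(add(Z, add(SZ, Z)), mul(add(add(SSZ, Z), add(Z, Z)), add(add(Z, SSZ), add(SZ, Z))))))
  →9  S(S(add(add(SZ, Z), mul(add(add(SSZ, Z), add(Z, Z)), add(add(Z, SSZ), add(SZ, Z))))))
  →10  S(S(add(S(add(Z, Z)), mul(add(add(SSZ, Z), add(Z, Z)), add(add(Z, SSZ), add(SZ, Z))))))
  →11  S(S(S(add(add(Z, Z), mul(add(add(SSZ, Z), add(Z, Z)), add(add(Z, SSZ), add(SZ, Z)))))))
  →12  S(S(S(add(Z, mul(add(add(SSZ, Z), add(Z, Z)), add(add(Z, SSZ), add(SZ, Z)))))))
  →13  S(S(S(mul(add(add(SSZ, Z), add(Z, Z)), add(add(Z, SSZ), add(SZ, Z))))))
  →14  S(S(S(mul(add(S(add(SZ, Z)), add(Z, Z)), add(add(Z, SSZ), add(SZ, Z))))))
  →15  S(S(S(mul(S(add(add(SZ, Z), add(Z, Z))), add(add(Z, SSZ), add(SZ, Z))))))
  →16  S(S(S(add(add(add(Z, SSZ), add(SZ, Z)), mul(add(add(SZ, Z), add(Z, Z)), add(add(Z, SSZ), add(SZ, Z)))))))
  →17  S(S(S(add(add(SSZ, add(SZ, Z)), mul(add(add(SZ, Z), add(Z, Z)), add(add(Z, SSZ), add(SZ, Z)))))))
  →18  S(S(S(add(S(add(SZ, add(SZ, Z))), mul(add(add(SZ, Z), add(Z, Z)), add(add(Z, SSZ), add(SZ, Z)))))))
  →19  S(S(S(S(add(add(SZ, add(SZ, Z)), mul(add(add(SZ, Z), add(Z, Z)), add(add(Z, SSZ), add(SZ, Z))))))))
  →20  S(S(S(S(add(S(add(Z, add(SZ, Z))), mul(add(add(SZ, Z), add(Z, Z)), add(add(Z, SSZ), add(SZ, Z))))))))
  →21  S(S(S(S(S(add(add(Z, add(SZ, Z)), mul(add(add(SZ, Z), add(Z, Z)), add(add(Z, SSZ), add(SZ, Z)))))))))
  →22  S(S(S(S(S(add(add(SZ, Z), mul(add(add(SZ, Z), add(Z, Z)), add(add(Z, SSZ), add(SZ, Z)))))))))
  →23  S(S(S(S(S(add(S(add(Z, Z)), mul(add(add(SZ, Z), add(Z, Z)), add(add(Z, SSZ), add(SZ, Z)))))))))
  →24  S(S(S(S(S(S(add(add(Z, Z), mul(add(add(SZ, Z), add(Z, Z)), add(add(Z, SSZ), add(SZ, Z))))))))))
  →25  S(S(S(S(S(S(add(Z, mul(add(add(SZ, Z), add(Z, Z)), add(add(Z, SSZ), add(SZ, Z))))))))))
  →26  S(S(S(S(S(S(mul(add(add(SZ, Z), add(Z, Z)), add(add(Z, SSZ), add(SZ, Z)))))))))
  →27  S(S(S(S(S(S(mul(add(S(add(Z, Z)), add(Z, Z)), add(add(Z, SSZ), add(SZ, Z)))))))))
  →28  S(S(S(S(S(S(mul(S(add(add(Z, Z), add(Z, Z))), add(add(Z, SSZ), add(SZ, Z)))))))))
  →29  S(S(S(S(S(S(add(add(add(Z, SSZ), add(SZ, Z)), mul(add(add(Z, Z), add(Z, Z)), add(add(Z, SSZ), add(SZ, Z))))))))))
  →30  S(S(S(S(S(S(add(add(SSZ, add(SZ, Z)), mul(add(add(Z, Z), add(Z, Z)), add(add(Z, SSZ), add(SZ, Z))))))))))
  →31  S(S(S(S(S(S(add(S(add(SZ, add(SZ, Z))), mul(add(add(Z, Z), add(Z, Z)), add(add(Z, SSZ), add(SZ, Z))))))))))
  →32  S(S(S(S(S(S(S(add(add(SZ, add(SZ, Z)), mul(add(add(Z, Z), add(Z, Z)), add(add(Z, SSZ), add(SZ, Z)))))))))))
  →33  S(S(S(S(S(S(S(add(S(add(Z, add(SZ, Z))), mul(add(add(Z, Z), add(Z, Z)), add(add(Z, SSZ), add(SZ, Z)))))))))))
  →34  S(S(S(S(S(S(S(S(add(add(Z, add(SZ, Z)), mul(add(add(Z, Z), add(Z, Z)), add(add(Z, SSZ), add(SZ, Z))))))))))))
  →35  S(S(S(S(S(S(S(S(add(add(SZ, Z), mul(add(add(Z, Z), add(Z, Z)), add(add(Z, SSZ), add(SZ, Z))))))))))))
  →36  S(S(S(S(S(S(S(S(add(S(add(Z, Z)), mul(add(add(Z, Z), add(Z, Z)), add(add(Z, SSZ), add(SZ, Z))))))))))))
  →37  S(S(S(S(S(S(S(S(S(add(add(Z, Z), mul(add(add(Z, Z), add(Z, Z)), add(add(Z, SSZ), add(SZ, Z)))))))))))))
  →38  S(S(S(S(S(S(S(S(S(add(Z, mul(add(add(Z, Z), add(Z, Z)), add(add(Z, SSZ), add(SZ, Z)))))))))))))
  →39  S(S(S(S(S(S(S(S(S(mul(add(add(Z, Z), add(Z, Z)), add(add(Z, SSZ), add(SZ, Z))))))))))))
  →40  S(S(S(S(S(S(S(S(S(mul(add(Z, add(Z, Z)), add(add(Z, SSZ), add(SZ, Z))))))))))))
  →41  S(S(S(S(S(S(S(S(S(mul(add(Z, Z), add(add(Z, SSZ), add(SZ, Z))))))))))))
  →42  S(S(S(S(S(S(S(S(S(mul(Z, add(add(Z, SSZ), add(SZ, Z))))))))))))
  →43  S^9(Z)

Answer: DIFFERENT — A ⇓ S^8(Z), B ⇓ S^9(Z)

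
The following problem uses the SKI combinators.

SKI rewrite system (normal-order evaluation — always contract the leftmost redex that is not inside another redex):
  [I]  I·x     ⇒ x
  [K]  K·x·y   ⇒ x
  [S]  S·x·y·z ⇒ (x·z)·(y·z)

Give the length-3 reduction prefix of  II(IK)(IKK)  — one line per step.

Answer: after 3 steps: K(IKK)

Derivation:
  start: II(IK)(IKK)
  →1  I(IK)(IKK)
  →2  IK(IKK)
  →3  K(IKK)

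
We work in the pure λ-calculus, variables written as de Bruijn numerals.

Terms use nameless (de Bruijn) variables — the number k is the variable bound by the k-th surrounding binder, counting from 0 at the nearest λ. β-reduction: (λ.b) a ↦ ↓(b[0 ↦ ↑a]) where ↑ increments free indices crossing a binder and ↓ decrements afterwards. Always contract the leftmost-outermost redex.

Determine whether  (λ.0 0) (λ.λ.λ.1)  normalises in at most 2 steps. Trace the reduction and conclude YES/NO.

  start: (λ.0 0) (λ.λ.λ.1)
  →1  (λ.λ.λ.1) (λ.λ.λ.1)
  →2  λ.λ.1

Answer: YES — reaches normal form λ.λ.1 in 2 ≤ 2 steps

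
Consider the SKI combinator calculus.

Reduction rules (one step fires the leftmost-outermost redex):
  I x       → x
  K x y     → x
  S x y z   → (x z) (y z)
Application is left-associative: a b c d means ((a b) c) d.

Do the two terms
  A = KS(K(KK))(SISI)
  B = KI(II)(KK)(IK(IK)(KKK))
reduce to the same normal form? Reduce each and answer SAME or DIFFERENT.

Answer: DIFFERENT — A ⇓ S(SI), B ⇓ K

Derivation:
Term A:
  start: KS(K(KK))(SISI)
  [1] S(SISI)
  [2] S(II(SI))
  [3] S(I(SI))
  [4] S(SI)

Term B:
  start: KI(II)(KK)(IK(IK)(KKK))
  [1] I(KK)(IK(IK)(KKK))
  [2] KK(IK(IK)(KKK))
  [3] K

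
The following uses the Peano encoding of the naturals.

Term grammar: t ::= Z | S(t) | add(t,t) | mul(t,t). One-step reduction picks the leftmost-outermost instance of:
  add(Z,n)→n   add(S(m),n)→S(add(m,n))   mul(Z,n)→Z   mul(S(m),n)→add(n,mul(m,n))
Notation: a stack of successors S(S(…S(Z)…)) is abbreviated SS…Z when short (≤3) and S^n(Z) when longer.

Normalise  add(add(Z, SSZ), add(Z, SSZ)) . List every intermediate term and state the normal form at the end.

Answer: normal form = S^4(Z)  (in 5 steps)

Reduction:
  start: add(add(Z, SSZ), add(Z, SSZ))
  [1] add(SSZ, add(Z, SSZ))
  [2] S(add(SZ, add(Z, SSZ)))
  [3] S(S(add(Z, add(Z, SSZ))))
  [4] S(S(add(Z, SSZ)))
  [5] S^4(Z)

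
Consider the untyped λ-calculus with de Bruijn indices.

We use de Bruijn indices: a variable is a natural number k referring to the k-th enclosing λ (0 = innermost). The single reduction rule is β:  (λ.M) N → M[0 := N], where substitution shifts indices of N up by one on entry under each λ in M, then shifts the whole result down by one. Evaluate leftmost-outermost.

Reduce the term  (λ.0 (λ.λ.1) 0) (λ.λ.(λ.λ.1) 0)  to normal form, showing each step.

  start: (λ.0 (λ.λ.1) 0) (λ.λ.(λ.λ.1) 0)
  →1  (λ.λ.(λ.λ.1) 0) (λ.λ.1) (λ.λ.(λ.λ.1) 0)
  →2  (λ.(λ.λ.1) 0) (λ.λ.(λ.λ.1) 0)
  →3  (λ.λ.1) (λ.λ.(λ.λ.1) 0)
  →4  λ.λ.λ.(λ.λ.1) 0
  →5  λ.λ.λ.λ.1

Answer: normal form = λ.λ.λ.λ.1  (in 5 steps)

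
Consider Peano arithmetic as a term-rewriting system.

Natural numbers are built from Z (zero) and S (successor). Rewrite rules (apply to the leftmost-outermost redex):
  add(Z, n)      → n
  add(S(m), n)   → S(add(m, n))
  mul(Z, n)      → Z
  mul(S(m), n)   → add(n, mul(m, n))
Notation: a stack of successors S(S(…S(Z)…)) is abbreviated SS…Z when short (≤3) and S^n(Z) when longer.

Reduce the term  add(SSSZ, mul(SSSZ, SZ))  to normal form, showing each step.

Answer: normal form = S^6(Z)  (in 14 steps)

Derivation:
  start: add(SSSZ, mul(SSSZ, SZ))
  [1] S(add(SSZ, mul(SSSZ, SZ)))
  [2] S(S(add(SZ, mul(SSSZ, SZ))))
  [3] S(S(S(add(Z, mul(SSSZ, SZ)))))
  [4] S(S(S(mul(SSSZ, SZ))))
  [5] S(S(S(add(SZ, mul(SSZ, SZ)))))
  [6] S(S(S(S(add(Z, mul(SSZ, SZ))))))
  [7] S(S(S(S(mul(SSZ, SZ)))))
  [8] S(S(S(S(add(SZ, mul(SZ, SZ))))))
  [9] S(S(S(S(S(add(Z, mul(SZ, SZ)))))))
  [10] S(S(S(S(S(mul(SZ, SZ))))))
  [11] S(S(S(S(S(add(SZ, mul(Z, SZ)))))))
  [12] S(S(S(S(S(S(add(Z, mul(Z, SZ))))))))
  [13] S(S(S(S(S(S(mul(Z, SZ)))))))
  [14] S^6(Z)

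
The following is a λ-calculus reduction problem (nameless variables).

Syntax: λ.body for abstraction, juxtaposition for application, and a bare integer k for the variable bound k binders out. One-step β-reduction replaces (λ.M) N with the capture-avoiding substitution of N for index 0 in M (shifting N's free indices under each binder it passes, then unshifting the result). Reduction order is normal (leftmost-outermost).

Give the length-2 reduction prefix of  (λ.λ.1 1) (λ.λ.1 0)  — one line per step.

Answer: after 2 steps: λ.λ.(λ.λ.1 0) 0

Working:
  start: (λ.λ.1 1) (λ.λ.1 0)
  →1  λ.(λ.λ.1 0) (λ.λ.1 0)
  →2  λ.λ.(λ.λ.1 0) 0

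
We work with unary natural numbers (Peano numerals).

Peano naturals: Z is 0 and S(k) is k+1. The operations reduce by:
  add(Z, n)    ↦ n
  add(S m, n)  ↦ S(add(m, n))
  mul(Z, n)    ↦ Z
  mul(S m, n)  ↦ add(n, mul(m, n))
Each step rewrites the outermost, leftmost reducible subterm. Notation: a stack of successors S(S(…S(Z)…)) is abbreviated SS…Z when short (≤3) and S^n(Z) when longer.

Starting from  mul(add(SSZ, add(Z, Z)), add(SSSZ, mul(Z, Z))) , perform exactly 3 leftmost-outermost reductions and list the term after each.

  start: mul(add(SSZ, add(Z, Z)), add(SSSZ, mul(Z, Z)))
  step 1: mul(S(add(SZ, add(Z, Z))), add(SSSZ, mul(Z, Z)))
  step 2: add(add(SSSZ, mul(Z, Z)), mul(add(SZ, add(Z, Z)), add(SSSZ, mul(Z, Z))))
  step 3: add(S(add(SSZ, mul(Z, Z))), mul(add(SZ, add(Z, Z)), add(SSSZ, mul(Z, Z))))

Answer: after 3 steps: add(S(add(SSZ, mul(Z, Z))), mul(add(SZ, add(Z, Z)), add(SSSZ, mul(Z, Z))))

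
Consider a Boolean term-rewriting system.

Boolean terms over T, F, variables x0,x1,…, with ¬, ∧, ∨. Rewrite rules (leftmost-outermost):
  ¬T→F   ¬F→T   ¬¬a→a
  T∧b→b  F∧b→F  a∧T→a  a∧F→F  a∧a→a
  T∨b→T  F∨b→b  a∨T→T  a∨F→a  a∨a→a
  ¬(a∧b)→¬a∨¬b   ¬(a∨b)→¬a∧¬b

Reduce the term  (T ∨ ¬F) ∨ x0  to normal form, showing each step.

Answer: normal form = T  (in 2 steps)

Working:
  start: (T ∨ ¬F) ∨ x0
  [1] T ∨ x0
  [2] T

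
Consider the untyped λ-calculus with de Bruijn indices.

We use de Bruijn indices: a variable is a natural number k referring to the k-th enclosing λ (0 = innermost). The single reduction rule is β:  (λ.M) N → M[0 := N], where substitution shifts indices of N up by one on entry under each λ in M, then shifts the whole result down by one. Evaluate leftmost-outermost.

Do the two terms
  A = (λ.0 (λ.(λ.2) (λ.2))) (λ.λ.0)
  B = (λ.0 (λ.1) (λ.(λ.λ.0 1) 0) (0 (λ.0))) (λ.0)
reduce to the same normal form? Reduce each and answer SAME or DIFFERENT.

Term A:
  start: (λ.0 (λ.(λ.2) (λ.2))) (λ.λ.0)
  →1  (λ.λ.0) (λ.(λ.λ.λ.0) (λ.λ.λ.0))
  →2  λ.0

Term B:
  start: (λ.0 (λ.1) (λ.(λ.λ.0 1) 0) (0 (λ.0))) (λ.0)
  →1  (λ.0) (λ.λ.0) (λ.(λ.λ.0 1) 0) ((λ.0) (λ.0))
  →2  (λ.λ.0) (λ.(λ.λ.0 1) 0) ((λ.0) (λ.0))
  →3  (λ.0) ((λ.0) (λ.0))
  →4  (λ.0) (λ.0)
  →5  λ.0

Answer: SAME — A ⇓ λ.0, B ⇓ λ.0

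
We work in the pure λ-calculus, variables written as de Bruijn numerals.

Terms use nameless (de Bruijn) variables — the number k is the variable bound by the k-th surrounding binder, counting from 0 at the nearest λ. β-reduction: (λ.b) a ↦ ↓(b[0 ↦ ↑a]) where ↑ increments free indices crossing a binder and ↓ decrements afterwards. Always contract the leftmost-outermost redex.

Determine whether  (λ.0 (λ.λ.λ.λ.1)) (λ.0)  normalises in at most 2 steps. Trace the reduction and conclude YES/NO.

Answer: YES — reaches normal form λ.λ.λ.λ.1 in 2 ≤ 2 steps

Reduction:
  start: (λ.0 (λ.λ.λ.λ.1)) (λ.0)
  →1  (λ.0) (λ.λ.λ.λ.1)
  →2  λ.λ.λ.λ.1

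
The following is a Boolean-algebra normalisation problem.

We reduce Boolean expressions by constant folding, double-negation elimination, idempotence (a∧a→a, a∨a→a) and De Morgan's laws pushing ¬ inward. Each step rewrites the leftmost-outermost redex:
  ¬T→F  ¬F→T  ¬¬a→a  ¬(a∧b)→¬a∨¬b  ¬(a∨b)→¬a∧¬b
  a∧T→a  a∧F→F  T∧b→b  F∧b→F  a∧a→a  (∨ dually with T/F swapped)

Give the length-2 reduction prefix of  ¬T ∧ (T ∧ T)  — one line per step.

Answer: after 2 steps: F

Derivation:
  start: ¬T ∧ (T ∧ T)
  step 1: F ∧ (T ∧ T)
  step 2: F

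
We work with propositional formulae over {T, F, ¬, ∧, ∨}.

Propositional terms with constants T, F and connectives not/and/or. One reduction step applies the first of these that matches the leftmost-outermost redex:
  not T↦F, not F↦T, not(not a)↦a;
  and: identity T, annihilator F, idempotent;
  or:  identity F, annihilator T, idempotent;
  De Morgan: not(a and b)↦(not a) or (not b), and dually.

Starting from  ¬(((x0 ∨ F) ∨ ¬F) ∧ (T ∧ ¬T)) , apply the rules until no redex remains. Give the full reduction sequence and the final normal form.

  start: ¬(((x0 ∨ F) ∨ ¬F) ∧ (T ∧ ¬T))
  step 1: ¬((x0 ∨ F) ∨ ¬F) ∨ ¬(T ∧ ¬T)
  step 2: (¬(x0 ∨ F) ∧ ¬¬F) ∨ ¬(T ∧ ¬T)
  step 3: ((¬x0 ∧ ¬F) ∧ ¬¬F) ∨ ¬(T ∧ ¬T)
  step 4: ((¬x0 ∧ T) ∧ ¬¬F) ∨ ¬(T ∧ ¬T)
  step 5: (¬x0 ∧ ¬¬F) ∨ ¬(T ∧ ¬T)
  step 6: (¬x0 ∧ F) ∨ ¬(T ∧ ¬T)
  step 7: F ∨ ¬(T ∧ ¬T)
  step 8: ¬(T ∧ ¬T)
  step 9: ¬T ∨ ¬¬T
  step 10: F ∨ ¬¬T
  step 11: ¬¬T
  step 12: T

Answer: normal form = T  (in 12 steps)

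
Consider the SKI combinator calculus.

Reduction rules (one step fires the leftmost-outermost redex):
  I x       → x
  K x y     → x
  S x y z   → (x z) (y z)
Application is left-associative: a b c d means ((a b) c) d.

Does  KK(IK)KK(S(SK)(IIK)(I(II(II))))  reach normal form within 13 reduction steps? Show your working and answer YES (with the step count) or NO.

  start: KK(IK)KK(S(SK)(IIK)(I(II(II))))
  [1] KKK(S(SK)(IIK)(I(II(II))))
  [2] K(S(SK)(IIK)(I(II(II))))
  [3] K(SK(I(II(II)))(IIK(I(II(II)))))
  [4] K(K(IIK(I(II(II))))(I(II(II))(IIK(I(II(II))))))
  [5] K(IIK(I(II(II))))
  [6] K(IK(I(II(II))))
  [7] K(K(I(II(II))))
  [8] K(K(II(II)))
  [9] K(K(I(II)))
  [10] K(K(II))
  [11] K(KI)

Answer: YES — reaches normal form K(KI) in 11 ≤ 13 steps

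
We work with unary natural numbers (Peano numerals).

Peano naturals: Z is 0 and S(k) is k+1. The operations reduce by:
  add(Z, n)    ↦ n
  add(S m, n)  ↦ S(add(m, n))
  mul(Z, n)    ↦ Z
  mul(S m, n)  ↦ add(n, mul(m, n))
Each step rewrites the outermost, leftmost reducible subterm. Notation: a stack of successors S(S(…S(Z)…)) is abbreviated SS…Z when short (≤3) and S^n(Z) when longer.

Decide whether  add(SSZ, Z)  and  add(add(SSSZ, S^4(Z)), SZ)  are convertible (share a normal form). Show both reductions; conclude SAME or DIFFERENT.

Term A:
  start: add(SSZ, Z)
  [1] S(add(SZ, Z))
  [2] S(S(add(Z, Z)))
  [3] SSZ

Term B:
  start: add(add(SSSZ, S^4(Z)), SZ)
  [1] add(S(add(SSZ, S^4(Z))), SZ)
  [2] S(add(add(SSZ, S^4(Z)), SZ))
  [3] S(add(S(add(SZ, S^4(Z))), SZ))
  [4] S(S(add(add(SZ, S^4(Z)), SZ)))
  [5] S(S(add(S(add(Z, S^4(Z))), SZ)))
  [6] S(S(S(add(add(Z, S^4(Z)), SZ))))
  [7] S(S(S(add(S^4(Z), SZ))))
  [8] S(S(S(S(add(SSSZ, SZ)))))
  [9] S(S(S(S(S(add(SSZ, SZ))))))
  [10] S(S(S(S(S(S(add(SZ, SZ)))))))
  [11] S(S(S(S(S(S(S(add(Z, SZ))))))))
  [12] S^8(Z)

Answer: DIFFERENT — A ⇓ SSZ, B ⇓ S^8(Z)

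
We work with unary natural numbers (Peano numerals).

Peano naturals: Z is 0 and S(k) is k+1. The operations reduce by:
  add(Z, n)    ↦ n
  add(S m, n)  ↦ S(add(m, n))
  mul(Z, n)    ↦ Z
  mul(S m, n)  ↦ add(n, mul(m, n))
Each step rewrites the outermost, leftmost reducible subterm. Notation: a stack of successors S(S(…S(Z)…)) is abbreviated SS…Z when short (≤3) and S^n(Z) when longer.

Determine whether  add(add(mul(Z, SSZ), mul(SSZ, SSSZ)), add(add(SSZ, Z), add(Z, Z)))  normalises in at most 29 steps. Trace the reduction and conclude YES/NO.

Answer: YES — reaches normal form S^8(Z) in 27 ≤ 29 steps

Derivation:
  start: add(add(mul(Z, SSZ), mul(SSZ, SSSZ)), add(add(SSZ, Z), add(Z, Z)))
  step 1: add(add(Z, mul(SSZ, SSSZ)), add(add(SSZ, Z), add(Z, Z)))
  step 2: add(mul(SSZ, SSSZ), add(add(SSZ, Z), add(Z, Z)))
  step 3: add(add(SSSZ, mul(SZ, SSSZ)), add(add(SSZ, Z), add(Z, Z)))
  step 4: add(S(add(SSZ, mul(SZ, SSSZ))), add(add(SSZ, Z), add(Z, Z)))
  step 5: S(add(add(SSZ, mul(SZ, SSSZ)), add(add(SSZ, Z), add(Z, Z))))
  step 6: S(add(S(add(SZ, mul(SZ, SSSZ))), add(add(SSZ, Z), add(Z, Z))))
  step 7: S(S(add(add(SZ, mul(SZ, SSSZ)), add(add(SSZ, Z), add(Z, Z)))))
  step 8: S(S(add(S(add(Z, mul(SZ, SSSZ))), add(add(SSZ, Z), add(Z, Z)))))
  step 9: S(S(S(add(add(Z, mul(SZ, SSSZ)), add(add(SSZ, Z), add(Z, Z))))))
  step 10: S(S(S(add(mul(SZ, SSSZ), add(add(SSZ, Z), add(Z, Z))))))
  step 11: S(S(S(add(add(SSSZ, mul(Z, SSSZ)), add(add(SSZ, Z), add(Z, Z))))))
  step 12: S(S(S(add(S(add(SSZ, mul(Z, SSSZ))), add(add(SSZ, Z), add(Z, Z))))))
  step 13: S(S(S(S(add(add(SSZ, mul(Z, SSSZ)), add(add(SSZ, Z), add(Z, Z)))))))
  step 14: S(S(S(S(add(S(add(SZ, mul(Z, SSSZ))), add(add(SSZ, Z), add(Z, Z)))))))
  step 15: S(S(S(S(S(add(add(SZ, mul(Z, SSSZ)), add(add(SSZ, Z), add(Z, Z))))))))
  step 16: S(S(S(S(S(add(S(add(Z, mul(Z, SSSZ))), add(add(SSZ, Z), add(Z, Z))))))))
  step 17: S(S(S(S(S(S(add(add(Z, mul(Z, SSSZ)), add(add(SSZ, Z), add(Z, Z)))))))))
  step 18: S(S(S(S(S(S(add(mul(Z, SSSZ), add(add(SSZ, Z), add(Z, Z)))))))))
  step 19: S(S(S(S(S(S(add(Z, add(add(SSZ, Z), add(Z, Z)))))))))
  step 20: S(S(S(S(S(S(add(add(SSZ, Z), add(Z, Z))))))))
  step 21: S(S(S(S(S(S(add(S(add(SZ, Z)), add(Z, Z))))))))
  step 22: S(S(S(S(S(S(S(add(add(SZ, Z), add(Z, Z)))))))))
  step 23: S(S(S(S(S(S(S(add(S(add(Z, Z)), add(Z, Z)))))))))
  step 24: S(S(S(S(S(S(S(S(add(add(Z, Z), add(Z, Z))))))))))
  step 25: S(S(S(S(S(S(S(S(add(Z, add(Z, Z))))))))))
  step 26: S(S(S(S(S(S(S(S(add(Z, Z)))))))))
  step 27: S^8(Z)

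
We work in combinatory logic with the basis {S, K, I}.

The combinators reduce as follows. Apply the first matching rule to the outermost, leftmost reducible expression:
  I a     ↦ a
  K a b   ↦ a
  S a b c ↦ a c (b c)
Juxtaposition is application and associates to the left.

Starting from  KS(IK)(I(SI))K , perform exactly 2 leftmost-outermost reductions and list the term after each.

Answer: after 2 steps: S(SI)K

Reduction:
  start: KS(IK)(I(SI))K
  →1  S(I(SI))K
  →2  S(SI)K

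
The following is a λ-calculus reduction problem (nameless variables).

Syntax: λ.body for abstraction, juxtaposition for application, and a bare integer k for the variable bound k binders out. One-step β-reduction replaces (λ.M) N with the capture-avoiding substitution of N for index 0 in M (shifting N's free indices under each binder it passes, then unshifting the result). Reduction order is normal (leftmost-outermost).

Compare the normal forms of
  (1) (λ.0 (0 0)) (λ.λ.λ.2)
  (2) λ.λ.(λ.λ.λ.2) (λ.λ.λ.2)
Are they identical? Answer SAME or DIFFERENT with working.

Answer: SAME — A ⇓ λ.λ.λ.λ.λ.λ.λ.2, B ⇓ λ.λ.λ.λ.λ.λ.λ.2

Reduction:
Term A:
  start: (λ.0 (0 0)) (λ.λ.λ.2)
  →1  (λ.λ.λ.2) ((λ.λ.λ.2) (λ.λ.λ.2))
  →2  λ.λ.(λ.λ.λ.2) (λ.λ.λ.2)
  →3  λ.λ.λ.λ.λ.λ.λ.2

Term B:
  start: λ.λ.(λ.λ.λ.2) (λ.λ.λ.2)
  →1  λ.λ.λ.λ.λ.λ.λ.2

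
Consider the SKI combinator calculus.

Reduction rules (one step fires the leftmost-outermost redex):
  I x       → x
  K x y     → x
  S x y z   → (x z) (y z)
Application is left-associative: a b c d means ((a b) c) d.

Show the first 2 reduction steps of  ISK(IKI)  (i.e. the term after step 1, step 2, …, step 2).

Answer: after 2 steps: SK(KI)

Working:
  start: ISK(IKI)
  [1] SK(IKI)
  [2] SK(KI)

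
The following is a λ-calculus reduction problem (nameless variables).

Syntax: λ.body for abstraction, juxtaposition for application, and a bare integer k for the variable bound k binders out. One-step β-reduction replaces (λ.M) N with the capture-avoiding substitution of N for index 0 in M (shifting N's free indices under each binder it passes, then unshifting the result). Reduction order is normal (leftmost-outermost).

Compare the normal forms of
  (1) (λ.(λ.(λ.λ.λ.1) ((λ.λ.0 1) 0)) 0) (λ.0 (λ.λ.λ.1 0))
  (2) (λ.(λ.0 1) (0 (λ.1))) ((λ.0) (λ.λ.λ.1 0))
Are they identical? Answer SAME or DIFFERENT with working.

Answer: DIFFERENT — A ⇓ λ.λ.1, B ⇓ λ.λ.λ.1 0

Reduction:
Term A:
  start: (λ.(λ.(λ.λ.λ.1) ((λ.λ.0 1) 0)) 0) (λ.0 (λ.λ.λ.1 0))
  →1  (λ.(λ.λ.λ.1) ((λ.λ.0 1) 0)) (λ.0 (λ.λ.λ.1 0))
  →2  (λ.λ.λ.1) ((λ.λ.0 1) (λ.0 (λ.λ.λ.1 0)))
  →3  λ.λ.1

Term B:
  start: (λ.(λ.0 1) (0 (λ.1))) ((λ.0) (λ.λ.λ.1 0))
  →1  (λ.0 ((λ.0) (λ.λ.λ.1 0))) ((λ.0) (λ.λ.λ.1 0) (λ.(λ.0) (λ.λ.λ.1 0)))
  →2  (λ.0) (λ.λ.λ.1 0) (λ.(λ.0) (λ.λ.λ.1 0)) ((λ.0) (λ.λ.λ.1 0))
  →3  (λ.λ.λ.1 0) (λ.(λ.0) (λ.λ.λ.1 0)) ((λ.0) (λ.λ.λ.1 0))
  →4  (λ.λ.1 0) ((λ.0) (λ.λ.λ.1 0))
  →5  λ.(λ.0) (λ.λ.λ.1 0) 0
  →6  λ.(λ.λ.λ.1 0) 0
  →7  λ.λ.λ.1 0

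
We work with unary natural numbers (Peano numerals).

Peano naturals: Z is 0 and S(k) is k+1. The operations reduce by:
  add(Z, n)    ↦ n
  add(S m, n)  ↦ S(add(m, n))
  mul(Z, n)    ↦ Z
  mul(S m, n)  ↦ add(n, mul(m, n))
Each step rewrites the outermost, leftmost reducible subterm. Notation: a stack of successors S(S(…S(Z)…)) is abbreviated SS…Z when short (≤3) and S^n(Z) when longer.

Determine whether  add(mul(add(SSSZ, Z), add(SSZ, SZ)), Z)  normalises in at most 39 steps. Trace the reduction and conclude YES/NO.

Answer: YES — reaches normal form S^9(Z) in 39 ≤ 39 steps

Working:
  start: add(mul(add(SSSZ, Z), add(SSZ, SZ)), Z)
  [1] add(mul(S(add(SSZ, Z)), add(SSZ, SZ)), Z)
  [2] add(add(add(SSZ, SZ), mul(add(SSZ, Z), add(SSZ, SZ))), Z)
  [3] add(add(S(add(SZ, SZ)), mul(add(SSZ, Z), add(SSZ, SZ))), Z)
  [4] add(S(add(add(SZ, SZ), mul(add(SSZ, Z), add(SSZ, SZ)))), Z)
  [5] S(add(add(add(SZ, SZ), mul(add(SSZ, Z), add(SSZ, SZ))), Z))
  [6] S(add(add(S(add(Z, SZ)), mul(add(SSZ, Z), add(SSZ, SZ))), Z))
  [7] S(add(S(add(add(Z, SZ), mul(add(SSZ, Z), add(SSZ, SZ)))), Z))
  [8] S(S(add(add(add(Z, SZ), mul(add(SSZ, Z), add(SSZ, SZ))), Z)))
  [9] S(S(add(add(SZ, mul(add(SSZ, Z), add(SSZ, SZ))), Z)))
  [10] S(S(add(S(add(Z, mul(add(SSZ, Z), add(SSZ, SZ)))), Z)))
  [11] S(S(S(add(add(Z, mul(add(SSZ, Z), add(SSZ, SZ))), Z))))
  [12] S(S(S(add(mul(add(SSZ, Z), add(SSZ, SZ)), Z))))
  [13] S(S(S(add(mul(S(add(SZ, Z)), add(SSZ, SZ)), Z))))
  [14] S(S(S(add(add(add(SSZ, SZ), mul(add(SZ, Z), add(SSZ, SZ))), Z))))
  [15] S(S(S(add(add(S(add(SZ, SZ)), mul(add(SZ, Z), add(SSZ, SZ))), Z))))
  [16] S(S(S(add(S(add(add(SZ, SZ), mul(add(SZ, Z), add(SSZ, SZ)))), Z))))
  [17] S(S(S(S(add(add(add(SZ, SZ), mul(add(SZ, Z), add(SSZ, SZ))), Z)))))
  [18] S(S(S(S(add(add(S(add(Z, SZ)), mul(add(SZ, Z), add(SSZ, SZ))), Z)))))
  [19] S(S(S(S(add(S(add(add(Z, SZ), mul(add(SZ, Z), add(SSZ, SZ)))), Z)))))
  [20] S(S(S(S(S(add(add(add(Z, SZ), mul(add(SZ, Z), add(SSZ, SZ))), Z))))))
  [21] S(S(S(S(S(add(add(SZ, mul(add(SZ, Z), add(SSZ, SZ))), Z))))))
  [22] S(S(S(S(S(add(S(add(Z, mul(add(SZ, Z), add(SSZ, SZ)))), Z))))))
  [23] S(S(S(S(S(S(add(add(Z, mul(add(SZ, Z), add(SSZ, SZ))), Z)))))))
  [24] S(S(S(S(S(S(add(mul(add(SZ, Z), add(SSZ, SZ)), Z)))))))
  [25] S(S(S(S(S(S(add(mul(S(add(Z, Z)), add(SSZ, SZ)), Z)))))))
  [26] S(S(S(S(S(S(add(add(add(SSZ, SZ), mul(add(Z, Z), add(SSZ, SZ))), Z)))))))
  [27] S(S(S(S(S(S(add(add(S(add(SZ, SZ)), mul(add(Z, Z), add(SSZ, SZ))), Z)))))))
  [28] S(S(S(S(S(S(add(S(add(add(SZ, SZ), mul(add(Z, Z), add(SSZ, SZ)))), Z)))))))
  [29] S(S(S(S(S(S(S(add(add(add(SZ, SZ), mul(add(Z, Z), add(SSZ, SZ))), Z))))))))
  [30] S(S(S(S(S(S(S(add(add(S(add(Z, SZ)), mul(add(Z, Z), add(SSZ, SZ))), Z))))))))
  [31] S(S(S(S(S(S(S(add(S(add(add(Z, SZ), mul(add(Z, Z), add(SSZ, SZ)))), Z))))))))
  [32] S(S(S(S(S(S(S(S(add(add(add(Z, SZ), mul(add(Z, Z), add(SSZ, SZ))), Z)))))))))
  [33] S(S(S(S(S(S(S(S(add(add(SZ, mul(add(Z, Z), add(SSZ, SZ))), Z)))))))))
  [34] S(S(S(S(S(S(S(S(add(S(add(Z, mul(add(Z, Z), add(SSZ, SZ)))), Z)))))))))
  [35] S(S(S(S(S(S(S(S(S(add(add(Z, mul(add(Z, Z), add(SSZ, SZ))), Z))))))))))
  [36] S(S(S(S(S(S(S(S(S(add(mul(add(Z, Z), add(SSZ, SZ)), Z))))))))))
  [37] S(S(S(S(S(S(S(S(S(add(mul(Z, add(SSZ, SZ)), Z))))))))))
  [38] S(S(S(S(S(S(S(S(S(add(Z, Z))))))))))
  [39] S^9(Z)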